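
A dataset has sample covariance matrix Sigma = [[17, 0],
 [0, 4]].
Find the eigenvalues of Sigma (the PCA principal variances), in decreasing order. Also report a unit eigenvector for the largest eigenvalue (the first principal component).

Step 1 — characteristic polynomial of 2×2 Sigma:
  det(Sigma - λI) = λ² - trace · λ + det = 0.
  trace = 17 + 4 = 21, det = 17·4 - (0)² = 68.
Step 2 — discriminant:
  Δ = trace² - 4·det = 441 - 272 = 169.
Step 3 — eigenvalues:
  λ = (trace ± √Δ)/2 = (21 ± 13)/2,
  λ_1 = 17,  λ_2 = 4.

Step 4 — unit eigenvector for λ_1: Sigma is diagonal, so its eigenvectors are the coordinate axes. λ_1 = 17 is the diagonal entry on the first coordinate axis, hence
  v_1 = (1, 0) (||v_1|| = 1).

λ_1 = 17,  λ_2 = 4;  v_1 ≈ (1, 0)


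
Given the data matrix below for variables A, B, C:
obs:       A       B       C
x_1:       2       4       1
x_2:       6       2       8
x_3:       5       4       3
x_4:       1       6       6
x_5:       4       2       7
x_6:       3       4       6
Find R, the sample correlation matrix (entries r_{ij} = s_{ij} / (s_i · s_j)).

Step 1 — column means:
  mean(A) = (2 + 6 + 5 + 1 + 4 + 3) / 6 = 21/6 = 3.5
  mean(B) = (4 + 2 + 4 + 6 + 2 + 4) / 6 = 22/6 = 3.6667
  mean(C) = (1 + 8 + 3 + 6 + 7 + 6) / 6 = 31/6 = 5.1667

Step 2 — sample variances and covariances s[i,j] = (1/(n-1)) · Σ_k (x_{k,i} - mean_i) · (x_{k,j} - mean_j), with n-1 = 5:
  s[A,A] = ((-1.5)·(-1.5) + (2.5)·(2.5) + (1.5)·(1.5) + (-2.5)·(-2.5) + (0.5)·(0.5) + (-0.5)·(-0.5)) / 5 = 17.5/5 = 3.5
  s[A,B] = ((-1.5)·(0.3333) + (2.5)·(-1.6667) + (1.5)·(0.3333) + (-2.5)·(2.3333) + (0.5)·(-1.6667) + (-0.5)·(0.3333)) / 5 = -11/5 = -2.2
  s[A,C] = ((-1.5)·(-4.1667) + (2.5)·(2.8333) + (1.5)·(-2.1667) + (-2.5)·(0.8333) + (0.5)·(1.8333) + (-0.5)·(0.8333)) / 5 = 8.5/5 = 1.7
  s[B,B] = ((0.3333)·(0.3333) + (-1.6667)·(-1.6667) + (0.3333)·(0.3333) + (2.3333)·(2.3333) + (-1.6667)·(-1.6667) + (0.3333)·(0.3333)) / 5 = 11.3333/5 = 2.2667
  s[B,C] = ((0.3333)·(-4.1667) + (-1.6667)·(2.8333) + (0.3333)·(-2.1667) + (2.3333)·(0.8333) + (-1.6667)·(1.8333) + (0.3333)·(0.8333)) / 5 = -7.6667/5 = -1.5333
  s[C,C] = ((-4.1667)·(-4.1667) + (2.8333)·(2.8333) + (-2.1667)·(-2.1667) + (0.8333)·(0.8333) + (1.8333)·(1.8333) + (0.8333)·(0.8333)) / 5 = 34.8333/5 = 6.9667
  Sample standard deviations s_i = √(s[i,i]):
  s(A) = √(3.5) = 1.8708
  s(B) = √(2.2667) = 1.5055
  s(C) = √(6.9667) = 2.6394

Step 3 — r_{ij} = s_{ij} / (s_i · s_j):
  r[A,A] = 1 (diagonal).
  r[A,B] = -2.2 / (1.8708 · 1.5055) = -2.2 / 2.8166 = -0.7811
  r[A,C] = 1.7 / (1.8708 · 2.6394) = 1.7 / 4.9379 = 0.3443
  r[B,B] = 1 (diagonal).
  r[B,C] = -1.5333 / (1.5055 · 2.6394) = -1.5333 / 3.9738 = -0.3859
  r[C,C] = 1 (diagonal).

R is symmetric with unit diagonal. Assembling:

R = [[1, -0.7811, 0.3443],
 [-0.7811, 1, -0.3859],
 [0.3443, -0.3859, 1]]


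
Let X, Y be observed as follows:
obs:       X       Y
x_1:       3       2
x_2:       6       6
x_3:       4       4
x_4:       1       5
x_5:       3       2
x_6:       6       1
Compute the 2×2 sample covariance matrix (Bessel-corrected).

Step 1 — column means:
  mean(X) = (3 + 6 + 4 + 1 + 3 + 6) / 6 = 23/6 = 3.8333
  mean(Y) = (2 + 6 + 4 + 5 + 2 + 1) / 6 = 20/6 = 3.3333

Step 2 — sample covariance S[i,j] = (1/(n-1)) · Σ_k (x_{k,i} - mean_i) · (x_{k,j} - mean_j), with n-1 = 5.
  S[X,X] = ((-0.8333)·(-0.8333) + (2.1667)·(2.1667) + (0.1667)·(0.1667) + (-2.8333)·(-2.8333) + (-0.8333)·(-0.8333) + (2.1667)·(2.1667)) / 5 = 18.8333/5 = 3.7667
  S[X,Y] = ((-0.8333)·(-1.3333) + (2.1667)·(2.6667) + (0.1667)·(0.6667) + (-2.8333)·(1.6667) + (-0.8333)·(-1.3333) + (2.1667)·(-2.3333)) / 5 = -1.6667/5 = -0.3333
  S[Y,Y] = ((-1.3333)·(-1.3333) + (2.6667)·(2.6667) + (0.6667)·(0.6667) + (1.6667)·(1.6667) + (-1.3333)·(-1.3333) + (-2.3333)·(-2.3333)) / 5 = 19.3333/5 = 3.8667

S is symmetric (S[j,i] = S[i,j]). Assembling:

S = [[3.7667, -0.3333],
 [-0.3333, 3.8667]]


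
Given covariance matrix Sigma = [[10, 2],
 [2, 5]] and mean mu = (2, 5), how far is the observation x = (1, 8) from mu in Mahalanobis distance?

Step 1 — centre the observation: (x - mu) = (-1, 3).

Step 2 — invert Sigma. det(Sigma) = 10·5 - (2)² = 46.
  Sigma^{-1} = (1/det) · [[d, -b], [-b, a]] = [[0.1087, -0.0435],
 [-0.0435, 0.2174]].

Step 3 — form the quadratic (x - mu)^T · Sigma^{-1} · (x - mu):
  Sigma^{-1} · (x - mu) = (-0.2391, 0.6957).
  (x - mu)^T · [Sigma^{-1} · (x - mu)] = (-1)·(-0.2391) + (3)·(0.6957) = 2.3261.

Step 4 — take square root: d = √(2.3261) ≈ 1.5252.

d(x, mu) = √(2.3261) ≈ 1.5252


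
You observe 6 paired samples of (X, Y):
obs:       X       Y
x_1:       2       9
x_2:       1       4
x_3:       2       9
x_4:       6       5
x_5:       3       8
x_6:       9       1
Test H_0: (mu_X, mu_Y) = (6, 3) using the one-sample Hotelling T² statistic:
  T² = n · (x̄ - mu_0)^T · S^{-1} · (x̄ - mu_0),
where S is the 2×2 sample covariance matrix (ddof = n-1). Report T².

Step 1 — sample mean vector:
  mean(X) = (2 + 1 + 2 + 6 + 3 + 9) / 6 = 23/6 = 3.8333
  mean(Y) = (9 + 4 + 9 + 5 + 8 + 1) / 6 = 36/6 = 6
  x̄ = (3.8333, 6),  deviation x̄ - mu_0 = (3.8333, 6) - (6, 3) = (-2.1667, 3).

Step 2 — sample covariance matrix, S[i,j] = (1/(n-1)) · Σ_k (x_{k,i} - mean_i) · (x_{k,j} - mean_j), divisor n-1 = 5:
  S[X,X] = ((-1.8333)·(-1.8333) + (-2.8333)·(-2.8333) + (-1.8333)·(-1.8333) + (2.1667)·(2.1667) + (-0.8333)·(-0.8333) + (5.1667)·(5.1667)) / 5 = 46.8333/5 = 9.3667
  S[X,Y] = ((-1.8333)·(3) + (-2.8333)·(-2) + (-1.8333)·(3) + (2.1667)·(-1) + (-0.8333)·(2) + (5.1667)·(-5)) / 5 = -35/5 = -7
  S[Y,Y] = ((3)·(3) + (-2)·(-2) + (3)·(3) + (-1)·(-1) + (2)·(2) + (-5)·(-5)) / 5 = 52/5 = 10.4
  S = [[9.3667, -7],
 [-7, 10.4]].

Step 3 — invert S. det(S) = 9.3667·10.4 - (-7)² = 48.4133.
  S^{-1} = (1/det) · [[d, -b], [-b, a]] = [[0.2148, 0.1446],
 [0.1446, 0.1935]].

Step 4 — quadratic form (x̄ - mu_0)^T · S^{-1} · (x̄ - mu_0):
  S^{-1} · (x̄ - mu_0) = (-0.0317, 0.2671),
  (x̄ - mu_0)^T · [...] = (-2.1667)·(-0.0317) + (3)·(0.2671) = 0.8701.

Step 5 — scale by n: T² = 6 · 0.8701 = 5.2203.

T² ≈ 5.2203


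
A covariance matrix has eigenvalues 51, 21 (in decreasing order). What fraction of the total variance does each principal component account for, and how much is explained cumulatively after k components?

Step 1 — total variance = trace(Sigma) = Σ λ_i = 51 + 21 = 72.

Step 2 — fraction explained by component i = λ_i / Σ λ:
  PC1: 51/72 = 0.7083
  PC2: 21/72 = 0.2917

Step 3 — cumulative fraction after k components = (λ_1 + ... + λ_k) / Σ λ:
  k = 1: 51/72 = 0.7083
  k = 2: (51 + 21)/72 = 72/72 = 1

Summary (fraction, with percent):

explained: PC1 0.7083 (70.83%), PC2 0.2917 (29.17%);  cumulative: 0.7083, 1


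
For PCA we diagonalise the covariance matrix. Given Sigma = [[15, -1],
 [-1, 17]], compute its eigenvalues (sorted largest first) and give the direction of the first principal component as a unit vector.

Step 1 — characteristic polynomial of 2×2 Sigma:
  det(Sigma - λI) = λ² - trace · λ + det = 0.
  trace = 15 + 17 = 32, det = 15·17 - (-1)² = 254.
Step 2 — discriminant:
  Δ = trace² - 4·det = 1024 - 1016 = 8.
Step 3 — eigenvalues:
  λ = (trace ± √Δ)/2 = (32 ± 2.8284)/2,
  λ_1 = 17.4142,  λ_2 = 14.5858.

Step 4 — unit eigenvector for λ_1: solve (Sigma - λ_1 I)v = 0. First row:
  (15 - 17.4142)·v_x + (-1)·v_y = 0, i.e. (-2.4142)·v_x + (-1)·v_y = 0,
  so v ∝ (b, λ_1 - a) = (-1, 2.4142); multiply by -1 so the first entry is positive: u = (1, -2.4142).
  ||u|| = √((1)² + (-2.4142)²) = √(6.8284) ≈ 2.6131,
  v_1 = u/||u|| ≈ (0.3827, -0.9239) (||v_1|| = 1).

λ_1 = 17.4142,  λ_2 = 14.5858;  v_1 ≈ (0.3827, -0.9239)


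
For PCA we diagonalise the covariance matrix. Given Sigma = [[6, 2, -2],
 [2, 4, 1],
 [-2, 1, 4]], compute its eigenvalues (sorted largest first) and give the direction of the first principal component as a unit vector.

Step 1 — characteristic polynomial p(λ) = det(λI - Sigma) = λ³ - tr·λ² + c_1·λ - det, where tr = trace, c_1 = sum of the principal 2×2 minors, det = det(Sigma):
  tr = 6 + 4 + 4 = 14,
  c_1 = (6·4 - (2)²) + (6·4 - (-2)²) + (4·4 - (1)²) = 20 + 20 + 15 = 55,
  det = 6·(4·4 - (1)²) - (2)·((2)·4 - (1)·(-2)) + (-2)·((2)·(1) - 4·(-2)) = 6·(15) - (2)·(10) + (-2)·(10) = 50.
  So p(λ) = λ³ - 14λ² + 55λ - 50.
Step 2 — look for an integer root (rational root theorem: any rational root is an integer divisor of 50). Testing λ = 5:
  p(5) = 125 - 350 + 275 - 50 = 0  ✓
  Dividing out (λ - 5): p(λ) = (λ - 5)(λ² - 9λ + 10).
Step 3 — remaining eigenvalues from the quadratic λ² - 9λ + 10 = 0:
  Δ = 9² - 4·10 = 81 - 40 = 41,  λ = (9 ± √41)/2 = (9 ± 6.4031)/2 ≈ 7.7016 or 1.2984.
  Sorted: λ_1 = 7.7016,  λ_2 = 5,  λ_3 = 1.2984  (check: sum = 14 = tr ✓).

Step 4 — unit eigenvector for λ_1 ≈ 7.7016: v spans the null space of (Sigma - λ_1 I), whose rows are
  r_1 = (-1.7016, 2, -2),  r_2 = (2, -3.7016, 1),  r_3 = (-2, 1, -3.7016).
  v is orthogonal to every row, so take v ∝ r_1 × r_2 = ((2)·(1) - (-2)·(-3.7016), (-2)·(2) - (-1.7016)·(1), (-1.7016)·(-3.7016) - (2)·(2)) ≈ (-5.4031, -2.2984, 2.2984).
  Rescale (multiply by -1 so the first nonzero entry is positive): u = (5.4031, 2.2984, -2.2984).
  ||u|| = √((5.4031)² + (2.2984)² + (-2.2984)²) = √(39.7594) ≈ 6.3055,  v_1 = u/||u|| ≈ (0.8569, 0.3645, -0.3645) (||v_1|| = 1).

λ_1 = 7.7016,  λ_2 = 5,  λ_3 = 1.2984;  v_1 ≈ (0.8569, 0.3645, -0.3645)


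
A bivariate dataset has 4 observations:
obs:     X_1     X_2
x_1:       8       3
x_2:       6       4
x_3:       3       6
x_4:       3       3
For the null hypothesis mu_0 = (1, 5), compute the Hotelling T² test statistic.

Step 1 — sample mean vector:
  mean(X_1) = (8 + 6 + 3 + 3) / 4 = 20/4 = 5
  mean(X_2) = (3 + 4 + 6 + 3) / 4 = 16/4 = 4
  x̄ = (5, 4),  deviation x̄ - mu_0 = (5, 4) - (1, 5) = (4, -1).

Step 2 — sample covariance matrix, S[i,j] = (1/(n-1)) · Σ_k (x_{k,i} - mean_i) · (x_{k,j} - mean_j), divisor n-1 = 3:
  S[X_1,X_1] = ((3)·(3) + (1)·(1) + (-2)·(-2) + (-2)·(-2)) / 3 = 18/3 = 6
  S[X_1,X_2] = ((3)·(-1) + (1)·(0) + (-2)·(2) + (-2)·(-1)) / 3 = -5/3 = -1.6667
  S[X_2,X_2] = ((-1)·(-1) + (0)·(0) + (2)·(2) + (-1)·(-1)) / 3 = 6/3 = 2
  S = [[6, -1.6667],
 [-1.6667, 2]].

Step 3 — invert S. det(S) = 6·2 - (-1.6667)² = 9.2222.
  S^{-1} = (1/det) · [[d, -b], [-b, a]] = [[0.2169, 0.1807],
 [0.1807, 0.6506]].

Step 4 — quadratic form (x̄ - mu_0)^T · S^{-1} · (x̄ - mu_0):
  S^{-1} · (x̄ - mu_0) = (0.6867, 0.0723),
  (x̄ - mu_0)^T · [...] = (4)·(0.6867) + (-1)·(0.0723) = 2.6747.

Step 5 — scale by n: T² = 4 · 2.6747 = 10.6988.

T² ≈ 10.6988


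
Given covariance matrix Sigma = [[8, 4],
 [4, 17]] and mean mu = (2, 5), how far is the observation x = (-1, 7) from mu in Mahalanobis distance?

Step 1 — centre the observation: (x - mu) = (-3, 2).

Step 2 — invert Sigma. det(Sigma) = 8·17 - (4)² = 120.
  Sigma^{-1} = (1/det) · [[d, -b], [-b, a]] = [[0.1417, -0.0333],
 [-0.0333, 0.0667]].

Step 3 — form the quadratic (x - mu)^T · Sigma^{-1} · (x - mu):
  Sigma^{-1} · (x - mu) = (-0.4917, 0.2333).
  (x - mu)^T · [Sigma^{-1} · (x - mu)] = (-3)·(-0.4917) + (2)·(0.2333) = 1.9417.

Step 4 — take square root: d = √(1.9417) ≈ 1.3934.

d(x, mu) = √(1.9417) ≈ 1.3934


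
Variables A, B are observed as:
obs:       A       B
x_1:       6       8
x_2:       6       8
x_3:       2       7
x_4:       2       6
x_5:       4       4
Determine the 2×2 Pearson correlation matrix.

Step 1 — column means:
  mean(A) = (6 + 6 + 2 + 2 + 4) / 5 = 20/5 = 4
  mean(B) = (8 + 8 + 7 + 6 + 4) / 5 = 33/5 = 6.6

Step 2 — sample variances and covariances s[i,j] = (1/(n-1)) · Σ_k (x_{k,i} - mean_i) · (x_{k,j} - mean_j), with n-1 = 4:
  s[A,A] = ((2)·(2) + (2)·(2) + (-2)·(-2) + (-2)·(-2) + (0)·(0)) / 4 = 16/4 = 4
  s[A,B] = ((2)·(1.4) + (2)·(1.4) + (-2)·(0.4) + (-2)·(-0.6) + (0)·(-2.6)) / 4 = 6/4 = 1.5
  s[B,B] = ((1.4)·(1.4) + (1.4)·(1.4) + (0.4)·(0.4) + (-0.6)·(-0.6) + (-2.6)·(-2.6)) / 4 = 11.2/4 = 2.8
  Sample standard deviations s_i = √(s[i,i]):
  s(A) = √(4) = 2
  s(B) = √(2.8) = 1.6733

Step 3 — r_{ij} = s_{ij} / (s_i · s_j):
  r[A,A] = 1 (diagonal).
  r[A,B] = 1.5 / (2 · 1.6733) = 1.5 / 3.3466 = 0.4482
  r[B,B] = 1 (diagonal).

R is symmetric with unit diagonal. Assembling:

R = [[1, 0.4482],
 [0.4482, 1]]


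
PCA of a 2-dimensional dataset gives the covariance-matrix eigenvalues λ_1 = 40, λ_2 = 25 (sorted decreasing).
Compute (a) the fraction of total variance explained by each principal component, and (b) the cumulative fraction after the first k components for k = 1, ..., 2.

Step 1 — total variance = trace(Sigma) = Σ λ_i = 40 + 25 = 65.

Step 2 — fraction explained by component i = λ_i / Σ λ:
  PC1: 40/65 = 0.6154
  PC2: 25/65 = 0.3846

Step 3 — cumulative fraction after k components = (λ_1 + ... + λ_k) / Σ λ:
  k = 1: 40/65 = 0.6154
  k = 2: (40 + 25)/65 = 65/65 = 1

Summary (fraction, with percent):

explained: PC1 0.6154 (61.54%), PC2 0.3846 (38.46%);  cumulative: 0.6154, 1


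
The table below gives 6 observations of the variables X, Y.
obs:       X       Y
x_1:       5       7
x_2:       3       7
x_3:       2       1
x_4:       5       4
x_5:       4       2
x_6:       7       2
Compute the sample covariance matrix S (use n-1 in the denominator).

Step 1 — column means:
  mean(X) = (5 + 3 + 2 + 5 + 4 + 7) / 6 = 26/6 = 4.3333
  mean(Y) = (7 + 7 + 1 + 4 + 2 + 2) / 6 = 23/6 = 3.8333

Step 2 — sample covariance S[i,j] = (1/(n-1)) · Σ_k (x_{k,i} - mean_i) · (x_{k,j} - mean_j), with n-1 = 5.
  S[X,X] = ((0.6667)·(0.6667) + (-1.3333)·(-1.3333) + (-2.3333)·(-2.3333) + (0.6667)·(0.6667) + (-0.3333)·(-0.3333) + (2.6667)·(2.6667)) / 5 = 15.3333/5 = 3.0667
  S[X,Y] = ((0.6667)·(3.1667) + (-1.3333)·(3.1667) + (-2.3333)·(-2.8333) + (0.6667)·(0.1667) + (-0.3333)·(-1.8333) + (2.6667)·(-1.8333)) / 5 = 0.3333/5 = 0.0667
  S[Y,Y] = ((3.1667)·(3.1667) + (3.1667)·(3.1667) + (-2.8333)·(-2.8333) + (0.1667)·(0.1667) + (-1.8333)·(-1.8333) + (-1.8333)·(-1.8333)) / 5 = 34.8333/5 = 6.9667

S is symmetric (S[j,i] = S[i,j]). Assembling:

S = [[3.0667, 0.0667],
 [0.0667, 6.9667]]


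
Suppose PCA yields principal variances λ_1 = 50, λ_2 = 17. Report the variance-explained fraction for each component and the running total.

Step 1 — total variance = trace(Sigma) = Σ λ_i = 50 + 17 = 67.

Step 2 — fraction explained by component i = λ_i / Σ λ:
  PC1: 50/67 = 0.7463
  PC2: 17/67 = 0.2537

Step 3 — cumulative fraction after k components = (λ_1 + ... + λ_k) / Σ λ:
  k = 1: 50/67 = 0.7463
  k = 2: (50 + 17)/67 = 67/67 = 1

Summary (fraction, with percent):

explained: PC1 0.7463 (74.63%), PC2 0.2537 (25.37%);  cumulative: 0.7463, 1


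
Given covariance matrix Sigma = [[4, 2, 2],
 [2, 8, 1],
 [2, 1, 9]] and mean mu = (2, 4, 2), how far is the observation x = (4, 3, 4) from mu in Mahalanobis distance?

Step 1 — centre the observation: (x - mu) = (2, -1, 2).

Step 2 — invert Sigma (cofactor / det for 3×3, or solve directly):
  Sigma^{-1} = [[0.317, -0.0714, -0.0625],
 [-0.0714, 0.1429, 0],
 [-0.0625, 0, 0.125]].

Step 3 — form the quadratic (x - mu)^T · Sigma^{-1} · (x - mu):
  Sigma^{-1} · (x - mu) = (0.5804, -0.2857, 0.125).
  (x - mu)^T · [Sigma^{-1} · (x - mu)] = (2)·(0.5804) + (-1)·(-0.2857) + (2)·(0.125) = 1.6964.

Step 4 — take square root: d = √(1.6964) ≈ 1.3025.

d(x, mu) = √(1.6964) ≈ 1.3025


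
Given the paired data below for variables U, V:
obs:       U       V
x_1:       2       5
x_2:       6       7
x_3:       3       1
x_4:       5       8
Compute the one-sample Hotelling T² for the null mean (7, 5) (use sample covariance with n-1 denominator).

Step 1 — sample mean vector:
  mean(U) = (2 + 6 + 3 + 5) / 4 = 16/4 = 4
  mean(V) = (5 + 7 + 1 + 8) / 4 = 21/4 = 5.25
  x̄ = (4, 5.25),  deviation x̄ - mu_0 = (4, 5.25) - (7, 5) = (-3, 0.25).

Step 2 — sample covariance matrix, S[i,j] = (1/(n-1)) · Σ_k (x_{k,i} - mean_i) · (x_{k,j} - mean_j), divisor n-1 = 3:
  S[U,U] = ((-2)·(-2) + (2)·(2) + (-1)·(-1) + (1)·(1)) / 3 = 10/3 = 3.3333
  S[U,V] = ((-2)·(-0.25) + (2)·(1.75) + (-1)·(-4.25) + (1)·(2.75)) / 3 = 11/3 = 3.6667
  S[V,V] = ((-0.25)·(-0.25) + (1.75)·(1.75) + (-4.25)·(-4.25) + (2.75)·(2.75)) / 3 = 28.75/3 = 9.5833
  S = [[3.3333, 3.6667],
 [3.6667, 9.5833]].

Step 3 — invert S. det(S) = 3.3333·9.5833 - (3.6667)² = 18.5.
  S^{-1} = (1/det) · [[d, -b], [-b, a]] = [[0.518, -0.1982],
 [-0.1982, 0.1802]].

Step 4 — quadratic form (x̄ - mu_0)^T · S^{-1} · (x̄ - mu_0):
  S^{-1} · (x̄ - mu_0) = (-1.6036, 0.6396),
  (x̄ - mu_0)^T · [...] = (-3)·(-1.6036) + (0.25)·(0.6396) = 4.9707.

Step 5 — scale by n: T² = 4 · 4.9707 = 19.8829.

T² ≈ 19.8829


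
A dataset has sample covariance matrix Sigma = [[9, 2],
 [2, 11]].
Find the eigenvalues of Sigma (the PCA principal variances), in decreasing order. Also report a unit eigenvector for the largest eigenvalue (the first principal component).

Step 1 — characteristic polynomial of 2×2 Sigma:
  det(Sigma - λI) = λ² - trace · λ + det = 0.
  trace = 9 + 11 = 20, det = 9·11 - (2)² = 95.
Step 2 — discriminant:
  Δ = trace² - 4·det = 400 - 380 = 20.
Step 3 — eigenvalues:
  λ = (trace ± √Δ)/2 = (20 ± 4.4721)/2,
  λ_1 = 12.2361,  λ_2 = 7.7639.

Step 4 — unit eigenvector for λ_1: solve (Sigma - λ_1 I)v = 0. First row:
  (9 - 12.2361)·v_x + (2)·v_y = 0, i.e. (-3.2361)·v_x + (2)·v_y = 0,
  so v ∝ (b, λ_1 - a) = (2, 3.2361) = u.
  ||u|| = √((2)² + (3.2361)²) = √(14.4721) ≈ 3.8042,
  v_1 = u/||u|| ≈ (0.5257, 0.8507) (||v_1|| = 1).

λ_1 = 12.2361,  λ_2 = 7.7639;  v_1 ≈ (0.5257, 0.8507)


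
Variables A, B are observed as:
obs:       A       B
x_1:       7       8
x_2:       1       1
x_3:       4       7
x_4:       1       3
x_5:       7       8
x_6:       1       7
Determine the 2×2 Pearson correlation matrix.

Step 1 — column means:
  mean(A) = (7 + 1 + 4 + 1 + 7 + 1) / 6 = 21/6 = 3.5
  mean(B) = (8 + 1 + 7 + 3 + 8 + 7) / 6 = 34/6 = 5.6667

Step 2 — sample variances and covariances s[i,j] = (1/(n-1)) · Σ_k (x_{k,i} - mean_i) · (x_{k,j} - mean_j), with n-1 = 5:
  s[A,A] = ((3.5)·(3.5) + (-2.5)·(-2.5) + (0.5)·(0.5) + (-2.5)·(-2.5) + (3.5)·(3.5) + (-2.5)·(-2.5)) / 5 = 43.5/5 = 8.7
  s[A,B] = ((3.5)·(2.3333) + (-2.5)·(-4.6667) + (0.5)·(1.3333) + (-2.5)·(-2.6667) + (3.5)·(2.3333) + (-2.5)·(1.3333)) / 5 = 32/5 = 6.4
  s[B,B] = ((2.3333)·(2.3333) + (-4.6667)·(-4.6667) + (1.3333)·(1.3333) + (-2.6667)·(-2.6667) + (2.3333)·(2.3333) + (1.3333)·(1.3333)) / 5 = 43.3333/5 = 8.6667
  Sample standard deviations s_i = √(s[i,i]):
  s(A) = √(8.7) = 2.9496
  s(B) = √(8.6667) = 2.9439

Step 3 — r_{ij} = s_{ij} / (s_i · s_j):
  r[A,A] = 1 (diagonal).
  r[A,B] = 6.4 / (2.9496 · 2.9439) = 6.4 / 8.6833 = 0.737
  r[B,B] = 1 (diagonal).

R is symmetric with unit diagonal. Assembling:

R = [[1, 0.737],
 [0.737, 1]]


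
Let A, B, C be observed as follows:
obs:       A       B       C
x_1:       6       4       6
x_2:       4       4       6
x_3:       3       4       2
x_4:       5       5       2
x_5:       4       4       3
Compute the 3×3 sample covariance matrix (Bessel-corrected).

Step 1 — column means:
  mean(A) = (6 + 4 + 3 + 5 + 4) / 5 = 22/5 = 4.4
  mean(B) = (4 + 4 + 4 + 5 + 4) / 5 = 21/5 = 4.2
  mean(C) = (6 + 6 + 2 + 2 + 3) / 5 = 19/5 = 3.8

Step 2 — sample covariance S[i,j] = (1/(n-1)) · Σ_k (x_{k,i} - mean_i) · (x_{k,j} - mean_j), with n-1 = 4.
  S[A,A] = ((1.6)·(1.6) + (-0.4)·(-0.4) + (-1.4)·(-1.4) + (0.6)·(0.6) + (-0.4)·(-0.4)) / 4 = 5.2/4 = 1.3
  S[A,B] = ((1.6)·(-0.2) + (-0.4)·(-0.2) + (-1.4)·(-0.2) + (0.6)·(0.8) + (-0.4)·(-0.2)) / 4 = 0.6/4 = 0.15
  S[A,C] = ((1.6)·(2.2) + (-0.4)·(2.2) + (-1.4)·(-1.8) + (0.6)·(-1.8) + (-0.4)·(-0.8)) / 4 = 4.4/4 = 1.1
  S[B,B] = ((-0.2)·(-0.2) + (-0.2)·(-0.2) + (-0.2)·(-0.2) + (0.8)·(0.8) + (-0.2)·(-0.2)) / 4 = 0.8/4 = 0.2
  S[B,C] = ((-0.2)·(2.2) + (-0.2)·(2.2) + (-0.2)·(-1.8) + (0.8)·(-1.8) + (-0.2)·(-0.8)) / 4 = -1.8/4 = -0.45
  S[C,C] = ((2.2)·(2.2) + (2.2)·(2.2) + (-1.8)·(-1.8) + (-1.8)·(-1.8) + (-0.8)·(-0.8)) / 4 = 16.8/4 = 4.2

S is symmetric (S[j,i] = S[i,j]). Assembling:

S = [[1.3, 0.15, 1.1],
 [0.15, 0.2, -0.45],
 [1.1, -0.45, 4.2]]


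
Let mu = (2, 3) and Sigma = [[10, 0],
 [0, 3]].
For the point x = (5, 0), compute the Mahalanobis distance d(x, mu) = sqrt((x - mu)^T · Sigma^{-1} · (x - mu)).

Step 1 — centre the observation: (x - mu) = (3, -3).

Step 2 — invert Sigma. det(Sigma) = 10·3 - (0)² = 30.
  Sigma^{-1} = (1/det) · [[d, -b], [-b, a]] = [[0.1, 0],
 [0, 0.3333]].

Step 3 — form the quadratic (x - mu)^T · Sigma^{-1} · (x - mu):
  Sigma^{-1} · (x - mu) = (0.3, -1).
  (x - mu)^T · [Sigma^{-1} · (x - mu)] = (3)·(0.3) + (-3)·(-1) = 3.9.

Step 4 — take square root: d = √(3.9) ≈ 1.9748.

d(x, mu) = √(3.9) ≈ 1.9748


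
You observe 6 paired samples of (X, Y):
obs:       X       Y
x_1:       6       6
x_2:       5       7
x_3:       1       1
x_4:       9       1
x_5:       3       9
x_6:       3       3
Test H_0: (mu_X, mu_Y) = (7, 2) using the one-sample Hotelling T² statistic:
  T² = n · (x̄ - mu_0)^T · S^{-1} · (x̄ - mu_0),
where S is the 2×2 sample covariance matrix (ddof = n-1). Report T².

Step 1 — sample mean vector:
  mean(X) = (6 + 5 + 1 + 9 + 3 + 3) / 6 = 27/6 = 4.5
  mean(Y) = (6 + 7 + 1 + 1 + 9 + 3) / 6 = 27/6 = 4.5
  x̄ = (4.5, 4.5),  deviation x̄ - mu_0 = (4.5, 4.5) - (7, 2) = (-2.5, 2.5).

Step 2 — sample covariance matrix, S[i,j] = (1/(n-1)) · Σ_k (x_{k,i} - mean_i) · (x_{k,j} - mean_j), divisor n-1 = 5:
  S[X,X] = ((1.5)·(1.5) + (0.5)·(0.5) + (-3.5)·(-3.5) + (4.5)·(4.5) + (-1.5)·(-1.5) + (-1.5)·(-1.5)) / 5 = 39.5/5 = 7.9
  S[X,Y] = ((1.5)·(1.5) + (0.5)·(2.5) + (-3.5)·(-3.5) + (4.5)·(-3.5) + (-1.5)·(4.5) + (-1.5)·(-1.5)) / 5 = -4.5/5 = -0.9
  S[Y,Y] = ((1.5)·(1.5) + (2.5)·(2.5) + (-3.5)·(-3.5) + (-3.5)·(-3.5) + (4.5)·(4.5) + (-1.5)·(-1.5)) / 5 = 55.5/5 = 11.1
  S = [[7.9, -0.9],
 [-0.9, 11.1]].

Step 3 — invert S. det(S) = 7.9·11.1 - (-0.9)² = 86.88.
  S^{-1} = (1/det) · [[d, -b], [-b, a]] = [[0.1278, 0.0104],
 [0.0104, 0.0909]].

Step 4 — quadratic form (x̄ - mu_0)^T · S^{-1} · (x̄ - mu_0):
  S^{-1} · (x̄ - mu_0) = (-0.2935, 0.2014),
  (x̄ - mu_0)^T · [...] = (-2.5)·(-0.2935) + (2.5)·(0.2014) = 1.2373.

Step 5 — scale by n: T² = 6 · 1.2373 = 7.424.

T² ≈ 7.424


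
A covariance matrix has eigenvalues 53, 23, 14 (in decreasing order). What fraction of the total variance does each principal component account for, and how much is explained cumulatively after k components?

Step 1 — total variance = trace(Sigma) = Σ λ_i = 53 + 23 + 14 = 90.

Step 2 — fraction explained by component i = λ_i / Σ λ:
  PC1: 53/90 = 0.5889
  PC2: 23/90 = 0.2556
  PC3: 14/90 = 0.1556

Step 3 — cumulative fraction after k components = (λ_1 + ... + λ_k) / Σ λ:
  k = 1: 53/90 = 0.5889
  k = 2: (53 + 23)/90 = 76/90 = 0.8444
  k = 3: (53 + 23 + 14)/90 = 90/90 = 1

Summary (fraction, with percent):

explained: PC1 0.5889 (58.89%), PC2 0.2556 (25.56%), PC3 0.1556 (15.56%);  cumulative: 0.5889, 0.8444, 1


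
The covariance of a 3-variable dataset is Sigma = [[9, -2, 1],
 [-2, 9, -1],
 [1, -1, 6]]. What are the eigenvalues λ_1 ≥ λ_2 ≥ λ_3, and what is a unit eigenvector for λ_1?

Step 1 — characteristic polynomial p(λ) = det(λI - Sigma) = λ³ - tr·λ² + c_1·λ - det, where tr = trace, c_1 = sum of the principal 2×2 minors, det = det(Sigma):
  tr = 9 + 9 + 6 = 24,
  c_1 = (9·9 - (-2)²) + (9·6 - (1)²) + (9·6 - (-1)²) = 77 + 53 + 53 = 183,
  det = 9·(9·6 - (-1)²) - (-2)·((-2)·6 - (-1)·(1)) + (1)·((-2)·(-1) - 9·(1)) = 9·(53) - (-2)·(-11) + (1)·(-7) = 448.
  So p(λ) = λ³ - 24λ² + 183λ - 448.
Step 2 — look for an integer root (rational root theorem: any rational root is an integer divisor of 448). Testing λ = 7:
  p(7) = 343 - 1176 + 1281 - 448 = 0  ✓
  Dividing out (λ - 7): p(λ) = (λ - 7)(λ² - 17λ + 64).
Step 3 — remaining eigenvalues from the quadratic λ² - 17λ + 64 = 0:
  Δ = 17² - 4·64 = 289 - 256 = 33,  λ = (17 ± √33)/2 = (17 ± 5.7446)/2 ≈ 11.3723 or 5.6277.
  Sorted: λ_1 = 11.3723,  λ_2 = 7,  λ_3 = 5.6277  (check: sum = 24 = tr ✓).

Step 4 — unit eigenvector for λ_1 ≈ 11.3723: v spans the null space of (Sigma - λ_1 I), whose rows are
  r_1 = (-2.3723, -2, 1),  r_2 = (-2, -2.3723, -1),  r_3 = (1, -1, -5.3723).
  v is orthogonal to every row, so take v ∝ r_1 × r_2 = ((-2)·(-1) - (1)·(-2.3723), (1)·(-2) - (-2.3723)·(-1), (-2.3723)·(-2.3723) - (-2)·(-2)) ≈ (4.3723, -4.3723, 1.6277).
  Let u = (4.3723, -4.3723, 1.6277).
  ||u|| = √((4.3723)² + (-4.3723)² + (1.6277)²) = √(40.8832) ≈ 6.394,  v_1 = u/||u|| ≈ (0.6838, -0.6838, 0.2546) (||v_1|| = 1).

λ_1 = 11.3723,  λ_2 = 7,  λ_3 = 5.6277;  v_1 ≈ (0.6838, -0.6838, 0.2546)


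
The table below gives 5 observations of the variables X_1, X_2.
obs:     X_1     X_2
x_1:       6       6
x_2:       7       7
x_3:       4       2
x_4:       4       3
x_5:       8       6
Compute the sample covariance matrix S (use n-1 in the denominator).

Step 1 — column means:
  mean(X_1) = (6 + 7 + 4 + 4 + 8) / 5 = 29/5 = 5.8
  mean(X_2) = (6 + 7 + 2 + 3 + 6) / 5 = 24/5 = 4.8

Step 2 — sample covariance S[i,j] = (1/(n-1)) · Σ_k (x_{k,i} - mean_i) · (x_{k,j} - mean_j), with n-1 = 4.
  S[X_1,X_1] = ((0.2)·(0.2) + (1.2)·(1.2) + (-1.8)·(-1.8) + (-1.8)·(-1.8) + (2.2)·(2.2)) / 4 = 12.8/4 = 3.2
  S[X_1,X_2] = ((0.2)·(1.2) + (1.2)·(2.2) + (-1.8)·(-2.8) + (-1.8)·(-1.8) + (2.2)·(1.2)) / 4 = 13.8/4 = 3.45
  S[X_2,X_2] = ((1.2)·(1.2) + (2.2)·(2.2) + (-2.8)·(-2.8) + (-1.8)·(-1.8) + (1.2)·(1.2)) / 4 = 18.8/4 = 4.7

S is symmetric (S[j,i] = S[i,j]). Assembling:

S = [[3.2, 3.45],
 [3.45, 4.7]]


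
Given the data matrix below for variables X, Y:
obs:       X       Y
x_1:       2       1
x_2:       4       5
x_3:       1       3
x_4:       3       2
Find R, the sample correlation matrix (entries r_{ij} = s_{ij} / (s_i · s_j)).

Step 1 — column means:
  mean(X) = (2 + 4 + 1 + 3) / 4 = 10/4 = 2.5
  mean(Y) = (1 + 5 + 3 + 2) / 4 = 11/4 = 2.75

Step 2 — sample variances and covariances s[i,j] = (1/(n-1)) · Σ_k (x_{k,i} - mean_i) · (x_{k,j} - mean_j), with n-1 = 3:
  s[X,X] = ((-0.5)·(-0.5) + (1.5)·(1.5) + (-1.5)·(-1.5) + (0.5)·(0.5)) / 3 = 5/3 = 1.6667
  s[X,Y] = ((-0.5)·(-1.75) + (1.5)·(2.25) + (-1.5)·(0.25) + (0.5)·(-0.75)) / 3 = 3.5/3 = 1.1667
  s[Y,Y] = ((-1.75)·(-1.75) + (2.25)·(2.25) + (0.25)·(0.25) + (-0.75)·(-0.75)) / 3 = 8.75/3 = 2.9167
  Sample standard deviations s_i = √(s[i,i]):
  s(X) = √(1.6667) = 1.291
  s(Y) = √(2.9167) = 1.7078

Step 3 — r_{ij} = s_{ij} / (s_i · s_j):
  r[X,X] = 1 (diagonal).
  r[X,Y] = 1.1667 / (1.291 · 1.7078) = 1.1667 / 2.2048 = 0.5292
  r[Y,Y] = 1 (diagonal).

R is symmetric with unit diagonal. Assembling:

R = [[1, 0.5292],
 [0.5292, 1]]


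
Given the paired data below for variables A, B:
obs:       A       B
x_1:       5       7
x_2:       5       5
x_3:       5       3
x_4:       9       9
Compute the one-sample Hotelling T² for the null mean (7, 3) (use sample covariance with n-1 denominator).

Step 1 — sample mean vector:
  mean(A) = (5 + 5 + 5 + 9) / 4 = 24/4 = 6
  mean(B) = (7 + 5 + 3 + 9) / 4 = 24/4 = 6
  x̄ = (6, 6),  deviation x̄ - mu_0 = (6, 6) - (7, 3) = (-1, 3).

Step 2 — sample covariance matrix, S[i,j] = (1/(n-1)) · Σ_k (x_{k,i} - mean_i) · (x_{k,j} - mean_j), divisor n-1 = 3:
  S[A,A] = ((-1)·(-1) + (-1)·(-1) + (-1)·(-1) + (3)·(3)) / 3 = 12/3 = 4
  S[A,B] = ((-1)·(1) + (-1)·(-1) + (-1)·(-3) + (3)·(3)) / 3 = 12/3 = 4
  S[B,B] = ((1)·(1) + (-1)·(-1) + (-3)·(-3) + (3)·(3)) / 3 = 20/3 = 6.6667
  S = [[4, 4],
 [4, 6.6667]].

Step 3 — invert S. det(S) = 4·6.6667 - (4)² = 10.6667.
  S^{-1} = (1/det) · [[d, -b], [-b, a]] = [[0.625, -0.375],
 [-0.375, 0.375]].

Step 4 — quadratic form (x̄ - mu_0)^T · S^{-1} · (x̄ - mu_0):
  S^{-1} · (x̄ - mu_0) = (-1.75, 1.5),
  (x̄ - mu_0)^T · [...] = (-1)·(-1.75) + (3)·(1.5) = 6.25.

Step 5 — scale by n: T² = 4 · 6.25 = 25.

T² ≈ 25


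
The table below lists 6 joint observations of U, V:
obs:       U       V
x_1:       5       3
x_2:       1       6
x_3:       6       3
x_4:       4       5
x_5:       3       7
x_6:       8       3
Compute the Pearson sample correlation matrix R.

Step 1 — column means:
  mean(U) = (5 + 1 + 6 + 4 + 3 + 8) / 6 = 27/6 = 4.5
  mean(V) = (3 + 6 + 3 + 5 + 7 + 3) / 6 = 27/6 = 4.5

Step 2 — sample variances and covariances s[i,j] = (1/(n-1)) · Σ_k (x_{k,i} - mean_i) · (x_{k,j} - mean_j), with n-1 = 5:
  s[U,U] = ((0.5)·(0.5) + (-3.5)·(-3.5) + (1.5)·(1.5) + (-0.5)·(-0.5) + (-1.5)·(-1.5) + (3.5)·(3.5)) / 5 = 29.5/5 = 5.9
  s[U,V] = ((0.5)·(-1.5) + (-3.5)·(1.5) + (1.5)·(-1.5) + (-0.5)·(0.5) + (-1.5)·(2.5) + (3.5)·(-1.5)) / 5 = -17.5/5 = -3.5
  s[V,V] = ((-1.5)·(-1.5) + (1.5)·(1.5) + (-1.5)·(-1.5) + (0.5)·(0.5) + (2.5)·(2.5) + (-1.5)·(-1.5)) / 5 = 15.5/5 = 3.1
  Sample standard deviations s_i = √(s[i,i]):
  s(U) = √(5.9) = 2.429
  s(V) = √(3.1) = 1.7607

Step 3 — r_{ij} = s_{ij} / (s_i · s_j):
  r[U,U] = 1 (diagonal).
  r[U,V] = -3.5 / (2.429 · 1.7607) = -3.5 / 4.2767 = -0.8184
  r[V,V] = 1 (diagonal).

R is symmetric with unit diagonal. Assembling:

R = [[1, -0.8184],
 [-0.8184, 1]]


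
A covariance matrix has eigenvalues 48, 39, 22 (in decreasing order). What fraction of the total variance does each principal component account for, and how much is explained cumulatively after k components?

Step 1 — total variance = trace(Sigma) = Σ λ_i = 48 + 39 + 22 = 109.

Step 2 — fraction explained by component i = λ_i / Σ λ:
  PC1: 48/109 = 0.4404
  PC2: 39/109 = 0.3578
  PC3: 22/109 = 0.2018

Step 3 — cumulative fraction after k components = (λ_1 + ... + λ_k) / Σ λ:
  k = 1: 48/109 = 0.4404
  k = 2: (48 + 39)/109 = 87/109 = 0.7982
  k = 3: (48 + 39 + 22)/109 = 109/109 = 1

Summary (fraction, with percent):

explained: PC1 0.4404 (44.04%), PC2 0.3578 (35.78%), PC3 0.2018 (20.18%);  cumulative: 0.4404, 0.7982, 1


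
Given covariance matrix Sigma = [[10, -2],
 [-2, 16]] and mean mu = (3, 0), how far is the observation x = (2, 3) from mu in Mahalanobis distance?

Step 1 — centre the observation: (x - mu) = (-1, 3).

Step 2 — invert Sigma. det(Sigma) = 10·16 - (-2)² = 156.
  Sigma^{-1} = (1/det) · [[d, -b], [-b, a]] = [[0.1026, 0.0128],
 [0.0128, 0.0641]].

Step 3 — form the quadratic (x - mu)^T · Sigma^{-1} · (x - mu):
  Sigma^{-1} · (x - mu) = (-0.0641, 0.1795).
  (x - mu)^T · [Sigma^{-1} · (x - mu)] = (-1)·(-0.0641) + (3)·(0.1795) = 0.6026.

Step 4 — take square root: d = √(0.6026) ≈ 0.7763.

d(x, mu) = √(0.6026) ≈ 0.7763


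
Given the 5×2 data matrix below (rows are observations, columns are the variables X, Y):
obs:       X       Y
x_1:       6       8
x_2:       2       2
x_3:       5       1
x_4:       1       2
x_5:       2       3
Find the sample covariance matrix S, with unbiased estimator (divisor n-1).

Step 1 — column means:
  mean(X) = (6 + 2 + 5 + 1 + 2) / 5 = 16/5 = 3.2
  mean(Y) = (8 + 2 + 1 + 2 + 3) / 5 = 16/5 = 3.2

Step 2 — sample covariance S[i,j] = (1/(n-1)) · Σ_k (x_{k,i} - mean_i) · (x_{k,j} - mean_j), with n-1 = 4.
  S[X,X] = ((2.8)·(2.8) + (-1.2)·(-1.2) + (1.8)·(1.8) + (-2.2)·(-2.2) + (-1.2)·(-1.2)) / 4 = 18.8/4 = 4.7
  S[X,Y] = ((2.8)·(4.8) + (-1.2)·(-1.2) + (1.8)·(-2.2) + (-2.2)·(-1.2) + (-1.2)·(-0.2)) / 4 = 13.8/4 = 3.45
  S[Y,Y] = ((4.8)·(4.8) + (-1.2)·(-1.2) + (-2.2)·(-2.2) + (-1.2)·(-1.2) + (-0.2)·(-0.2)) / 4 = 30.8/4 = 7.7

S is symmetric (S[j,i] = S[i,j]). Assembling:

S = [[4.7, 3.45],
 [3.45, 7.7]]


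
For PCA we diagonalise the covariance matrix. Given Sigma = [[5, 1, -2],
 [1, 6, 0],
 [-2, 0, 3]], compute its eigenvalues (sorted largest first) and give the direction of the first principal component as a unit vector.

Step 1 — characteristic polynomial p(λ) = det(λI - Sigma) = λ³ - tr·λ² + c_1·λ - det, where tr = trace, c_1 = sum of the principal 2×2 minors, det = det(Sigma):
  tr = 5 + 6 + 3 = 14,
  c_1 = (5·6 - (1)²) + (5·3 - (-2)²) + (6·3 - (0)²) = 29 + 11 + 18 = 58,
  det = 5·(6·3 - (0)²) - (1)·((1)·3 - (0)·(-2)) + (-2)·((1)·(0) - 6·(-2)) = 5·(18) - (1)·(3) + (-2)·(12) = 63.
  So p(λ) = λ³ - 14λ² + 58λ - 63.
Step 2 — look for an integer root (rational root theorem: any rational root is an integer divisor of 63). Testing λ = 7:
  p(7) = 343 - 686 + 406 - 63 = 0  ✓
  Dividing out (λ - 7): p(λ) = (λ - 7)(λ² - 7λ + 9).
Step 3 — remaining eigenvalues from the quadratic λ² - 7λ + 9 = 0:
  Δ = 7² - 4·9 = 49 - 36 = 13,  λ = (7 ± √13)/2 = (7 ± 3.6056)/2 ≈ 5.3028 or 1.6972.
  Sorted: λ_1 = 7,  λ_2 = 5.3028,  λ_3 = 1.6972  (check: sum = 14 = tr ✓).

Step 4 — unit eigenvector for λ_1 = 7: v spans the null space of (Sigma - λ_1 I), whose rows are
  r_1 = (-2, 1, -2),  r_2 = (1, -1, 0),  r_3 = (-2, 0, -4).
  v is orthogonal to every row, so take v ∝ r_1 × r_2 = ((1)·(0) - (-2)·(-1), (-2)·(1) - (-2)·(0), (-2)·(-1) - (1)·(1)) = (-2, -2, 1).
  Rescale (multiply by -1 so the first nonzero entry is positive): u = (2, 2, -1).
  ||u|| = √((2)² + (2)² + (-1)²) = √(9) = 3,  v_1 = u/||u|| ≈ (0.6667, 0.6667, -0.3333) (||v_1|| = 1).

λ_1 = 7,  λ_2 = 5.3028,  λ_3 = 1.6972;  v_1 ≈ (0.6667, 0.6667, -0.3333)


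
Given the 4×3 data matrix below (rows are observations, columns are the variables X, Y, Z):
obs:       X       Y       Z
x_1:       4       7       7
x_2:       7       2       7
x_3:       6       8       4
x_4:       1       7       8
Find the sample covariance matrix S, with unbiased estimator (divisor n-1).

Step 1 — column means:
  mean(X) = (4 + 7 + 6 + 1) / 4 = 18/4 = 4.5
  mean(Y) = (7 + 2 + 8 + 7) / 4 = 24/4 = 6
  mean(Z) = (7 + 7 + 4 + 8) / 4 = 26/4 = 6.5

Step 2 — sample covariance S[i,j] = (1/(n-1)) · Σ_k (x_{k,i} - mean_i) · (x_{k,j} - mean_j), with n-1 = 3.
  S[X,X] = ((-0.5)·(-0.5) + (2.5)·(2.5) + (1.5)·(1.5) + (-3.5)·(-3.5)) / 3 = 21/3 = 7
  S[X,Y] = ((-0.5)·(1) + (2.5)·(-4) + (1.5)·(2) + (-3.5)·(1)) / 3 = -11/3 = -3.6667
  S[X,Z] = ((-0.5)·(0.5) + (2.5)·(0.5) + (1.5)·(-2.5) + (-3.5)·(1.5)) / 3 = -8/3 = -2.6667
  S[Y,Y] = ((1)·(1) + (-4)·(-4) + (2)·(2) + (1)·(1)) / 3 = 22/3 = 7.3333
  S[Y,Z] = ((1)·(0.5) + (-4)·(0.5) + (2)·(-2.5) + (1)·(1.5)) / 3 = -5/3 = -1.6667
  S[Z,Z] = ((0.5)·(0.5) + (0.5)·(0.5) + (-2.5)·(-2.5) + (1.5)·(1.5)) / 3 = 9/3 = 3

S is symmetric (S[j,i] = S[i,j]). Assembling:

S = [[7, -3.6667, -2.6667],
 [-3.6667, 7.3333, -1.6667],
 [-2.6667, -1.6667, 3]]


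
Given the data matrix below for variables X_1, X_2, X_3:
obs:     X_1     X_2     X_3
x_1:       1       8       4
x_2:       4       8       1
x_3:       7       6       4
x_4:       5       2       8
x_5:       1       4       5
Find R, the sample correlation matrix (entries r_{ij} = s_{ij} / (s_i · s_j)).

Step 1 — column means:
  mean(X_1) = (1 + 4 + 7 + 5 + 1) / 5 = 18/5 = 3.6
  mean(X_2) = (8 + 8 + 6 + 2 + 4) / 5 = 28/5 = 5.6
  mean(X_3) = (4 + 1 + 4 + 8 + 5) / 5 = 22/5 = 4.4

Step 2 — sample variances and covariances s[i,j] = (1/(n-1)) · Σ_k (x_{k,i} - mean_i) · (x_{k,j} - mean_j), with n-1 = 4:
  s[X_1,X_1] = ((-2.6)·(-2.6) + (0.4)·(0.4) + (3.4)·(3.4) + (1.4)·(1.4) + (-2.6)·(-2.6)) / 4 = 27.2/4 = 6.8
  s[X_1,X_2] = ((-2.6)·(2.4) + (0.4)·(2.4) + (3.4)·(0.4) + (1.4)·(-3.6) + (-2.6)·(-1.6)) / 4 = -4.8/4 = -1.2
  s[X_1,X_3] = ((-2.6)·(-0.4) + (0.4)·(-3.4) + (3.4)·(-0.4) + (1.4)·(3.6) + (-2.6)·(0.6)) / 4 = 1.8/4 = 0.45
  s[X_2,X_2] = ((2.4)·(2.4) + (2.4)·(2.4) + (0.4)·(0.4) + (-3.6)·(-3.6) + (-1.6)·(-1.6)) / 4 = 27.2/4 = 6.8
  s[X_2,X_3] = ((2.4)·(-0.4) + (2.4)·(-3.4) + (0.4)·(-0.4) + (-3.6)·(3.6) + (-1.6)·(0.6)) / 4 = -23.2/4 = -5.8
  s[X_3,X_3] = ((-0.4)·(-0.4) + (-3.4)·(-3.4) + (-0.4)·(-0.4) + (3.6)·(3.6) + (0.6)·(0.6)) / 4 = 25.2/4 = 6.3
  Sample standard deviations s_i = √(s[i,i]):
  s(X_1) = √(6.8) = 2.6077
  s(X_2) = √(6.8) = 2.6077
  s(X_3) = √(6.3) = 2.51

Step 3 — r_{ij} = s_{ij} / (s_i · s_j):
  r[X_1,X_1] = 1 (diagonal).
  r[X_1,X_2] = -1.2 / (2.6077 · 2.6077) = -1.2 / 6.8 = -0.1765
  r[X_1,X_3] = 0.45 / (2.6077 · 2.51) = 0.45 / 6.5452 = 0.0688
  r[X_2,X_2] = 1 (diagonal).
  r[X_2,X_3] = -5.8 / (2.6077 · 2.51) = -5.8 / 6.5452 = -0.8861
  r[X_3,X_3] = 1 (diagonal).

R is symmetric with unit diagonal. Assembling:

R = [[1, -0.1765, 0.0688],
 [-0.1765, 1, -0.8861],
 [0.0688, -0.8861, 1]]


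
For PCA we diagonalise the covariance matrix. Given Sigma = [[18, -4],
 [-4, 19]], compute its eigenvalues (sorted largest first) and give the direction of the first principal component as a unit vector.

Step 1 — characteristic polynomial of 2×2 Sigma:
  det(Sigma - λI) = λ² - trace · λ + det = 0.
  trace = 18 + 19 = 37, det = 18·19 - (-4)² = 326.
Step 2 — discriminant:
  Δ = trace² - 4·det = 1369 - 1304 = 65.
Step 3 — eigenvalues:
  λ = (trace ± √Δ)/2 = (37 ± 8.0623)/2,
  λ_1 = 22.5311,  λ_2 = 14.4689.

Step 4 — unit eigenvector for λ_1: solve (Sigma - λ_1 I)v = 0. First row:
  (18 - 22.5311)·v_x + (-4)·v_y = 0, i.e. (-4.5311)·v_x + (-4)·v_y = 0,
  so v ∝ (b, λ_1 - a) = (-4, 4.5311); multiply by -1 so the first entry is positive: u = (4, -4.5311).
  ||u|| = √((4)² + (-4.5311)²) = √(36.5311) ≈ 6.0441,
  v_1 = u/||u|| ≈ (0.6618, -0.7497) (||v_1|| = 1).

λ_1 = 22.5311,  λ_2 = 14.4689;  v_1 ≈ (0.6618, -0.7497)


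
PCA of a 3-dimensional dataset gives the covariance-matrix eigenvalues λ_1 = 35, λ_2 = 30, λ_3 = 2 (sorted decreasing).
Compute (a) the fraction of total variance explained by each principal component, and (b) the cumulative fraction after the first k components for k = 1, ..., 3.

Step 1 — total variance = trace(Sigma) = Σ λ_i = 35 + 30 + 2 = 67.

Step 2 — fraction explained by component i = λ_i / Σ λ:
  PC1: 35/67 = 0.5224
  PC2: 30/67 = 0.4478
  PC3: 2/67 = 0.0299

Step 3 — cumulative fraction after k components = (λ_1 + ... + λ_k) / Σ λ:
  k = 1: 35/67 = 0.5224
  k = 2: (35 + 30)/67 = 65/67 = 0.9701
  k = 3: (35 + 30 + 2)/67 = 67/67 = 1

Summary (fraction, with percent):

explained: PC1 0.5224 (52.24%), PC2 0.4478 (44.78%), PC3 0.0299 (2.99%);  cumulative: 0.5224, 0.9701, 1


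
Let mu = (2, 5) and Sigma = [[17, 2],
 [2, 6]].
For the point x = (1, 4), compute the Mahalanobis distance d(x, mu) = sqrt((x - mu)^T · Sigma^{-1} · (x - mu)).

Step 1 — centre the observation: (x - mu) = (-1, -1).

Step 2 — invert Sigma. det(Sigma) = 17·6 - (2)² = 98.
  Sigma^{-1} = (1/det) · [[d, -b], [-b, a]] = [[0.0612, -0.0204],
 [-0.0204, 0.1735]].

Step 3 — form the quadratic (x - mu)^T · Sigma^{-1} · (x - mu):
  Sigma^{-1} · (x - mu) = (-0.0408, -0.1531).
  (x - mu)^T · [Sigma^{-1} · (x - mu)] = (-1)·(-0.0408) + (-1)·(-0.1531) = 0.1939.

Step 4 — take square root: d = √(0.1939) ≈ 0.4403.

d(x, mu) = √(0.1939) ≈ 0.4403


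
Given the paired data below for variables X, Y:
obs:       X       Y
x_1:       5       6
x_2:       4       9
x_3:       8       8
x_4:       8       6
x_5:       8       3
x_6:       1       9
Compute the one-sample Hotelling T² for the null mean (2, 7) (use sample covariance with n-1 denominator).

Step 1 — sample mean vector:
  mean(X) = (5 + 4 + 8 + 8 + 8 + 1) / 6 = 34/6 = 5.6667
  mean(Y) = (6 + 9 + 8 + 6 + 3 + 9) / 6 = 41/6 = 6.8333
  x̄ = (5.6667, 6.8333),  deviation x̄ - mu_0 = (5.6667, 6.8333) - (2, 7) = (3.6667, -0.1667).

Step 2 — sample covariance matrix, S[i,j] = (1/(n-1)) · Σ_k (x_{k,i} - mean_i) · (x_{k,j} - mean_j), divisor n-1 = 5:
  S[X,X] = ((-0.6667)·(-0.6667) + (-1.6667)·(-1.6667) + (2.3333)·(2.3333) + (2.3333)·(2.3333) + (2.3333)·(2.3333) + (-4.6667)·(-4.6667)) / 5 = 41.3333/5 = 8.2667
  S[X,Y] = ((-0.6667)·(-0.8333) + (-1.6667)·(2.1667) + (2.3333)·(1.1667) + (2.3333)·(-0.8333) + (2.3333)·(-3.8333) + (-4.6667)·(2.1667)) / 5 = -21.3333/5 = -4.2667
  S[Y,Y] = ((-0.8333)·(-0.8333) + (2.1667)·(2.1667) + (1.1667)·(1.1667) + (-0.8333)·(-0.8333) + (-3.8333)·(-3.8333) + (2.1667)·(2.1667)) / 5 = 26.8333/5 = 5.3667
  S = [[8.2667, -4.2667],
 [-4.2667, 5.3667]].

Step 3 — invert S. det(S) = 8.2667·5.3667 - (-4.2667)² = 26.16.
  S^{-1} = (1/det) · [[d, -b], [-b, a]] = [[0.2051, 0.1631],
 [0.1631, 0.316]].

Step 4 — quadratic form (x̄ - mu_0)^T · S^{-1} · (x̄ - mu_0):
  S^{-1} · (x̄ - mu_0) = (0.725, 0.5454),
  (x̄ - mu_0)^T · [...] = (3.6667)·(0.725) + (-0.1667)·(0.5454) = 2.5675.

Step 5 — scale by n: T² = 6 · 2.5675 = 15.4052.

T² ≈ 15.4052
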